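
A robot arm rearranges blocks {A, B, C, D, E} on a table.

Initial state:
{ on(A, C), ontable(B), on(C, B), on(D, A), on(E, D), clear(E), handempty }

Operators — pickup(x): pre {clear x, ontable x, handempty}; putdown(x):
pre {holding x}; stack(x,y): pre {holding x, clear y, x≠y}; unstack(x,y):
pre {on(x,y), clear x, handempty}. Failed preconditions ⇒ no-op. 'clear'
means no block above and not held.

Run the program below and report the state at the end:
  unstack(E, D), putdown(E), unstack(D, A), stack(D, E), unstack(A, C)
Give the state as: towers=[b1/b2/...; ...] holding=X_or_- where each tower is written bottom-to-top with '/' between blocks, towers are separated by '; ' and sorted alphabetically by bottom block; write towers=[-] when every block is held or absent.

towers=[B/C; E/D] holding=A

step 1 (unstack(E, D)): towers=[B/C/A/D] holding=E
step 2 (putdown(E)): towers=[B/C/A/D; E] holding=-
step 3 (unstack(D, A)): towers=[B/C/A; E] holding=D
step 4 (stack(D, E)): towers=[B/C/A; E/D] holding=-
step 5 (unstack(A, C)): towers=[B/C; E/D] holding=A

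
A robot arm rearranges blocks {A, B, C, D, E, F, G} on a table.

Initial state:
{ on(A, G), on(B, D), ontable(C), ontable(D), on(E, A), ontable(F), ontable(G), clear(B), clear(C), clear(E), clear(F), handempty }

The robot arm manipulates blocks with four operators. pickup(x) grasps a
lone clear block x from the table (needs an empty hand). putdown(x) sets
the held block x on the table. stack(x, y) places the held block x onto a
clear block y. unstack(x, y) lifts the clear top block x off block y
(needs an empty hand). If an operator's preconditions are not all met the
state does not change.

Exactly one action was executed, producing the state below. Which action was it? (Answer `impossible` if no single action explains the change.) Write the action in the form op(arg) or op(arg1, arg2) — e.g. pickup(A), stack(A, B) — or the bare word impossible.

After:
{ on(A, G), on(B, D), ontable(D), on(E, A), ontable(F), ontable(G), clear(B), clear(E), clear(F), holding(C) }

pickup(C)

target: towers=[D/B; F; G/A/E] holding=C
     unstack(B, D) → towers=[C; D; F; G/A/E] holding=B
         pickup(F) → towers=[C; D/B; G/A/E] holding=F
     unstack(E, A) → towers=[C; D/B; F; G/A] holding=E
         pickup(C) → towers=[D/B; F; G/A/E] holding=C  ← match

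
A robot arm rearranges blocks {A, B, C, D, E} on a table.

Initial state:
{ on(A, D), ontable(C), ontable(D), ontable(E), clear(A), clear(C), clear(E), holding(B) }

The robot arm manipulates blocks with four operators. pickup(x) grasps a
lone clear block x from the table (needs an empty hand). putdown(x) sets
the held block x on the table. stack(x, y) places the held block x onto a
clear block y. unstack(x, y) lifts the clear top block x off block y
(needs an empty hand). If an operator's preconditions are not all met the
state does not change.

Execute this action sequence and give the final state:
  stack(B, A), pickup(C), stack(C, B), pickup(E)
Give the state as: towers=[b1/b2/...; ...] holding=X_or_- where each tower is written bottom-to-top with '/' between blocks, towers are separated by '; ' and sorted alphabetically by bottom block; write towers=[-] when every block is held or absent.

towers=[D/A/B/C] holding=E

step 1 (stack(B, A)): towers=[C; D/A/B; E] holding=-
step 2 (pickup(C)): towers=[D/A/B; E] holding=C
step 3 (stack(C, B)): towers=[D/A/B/C; E] holding=-
step 4 (pickup(E)): towers=[D/A/B/C] holding=E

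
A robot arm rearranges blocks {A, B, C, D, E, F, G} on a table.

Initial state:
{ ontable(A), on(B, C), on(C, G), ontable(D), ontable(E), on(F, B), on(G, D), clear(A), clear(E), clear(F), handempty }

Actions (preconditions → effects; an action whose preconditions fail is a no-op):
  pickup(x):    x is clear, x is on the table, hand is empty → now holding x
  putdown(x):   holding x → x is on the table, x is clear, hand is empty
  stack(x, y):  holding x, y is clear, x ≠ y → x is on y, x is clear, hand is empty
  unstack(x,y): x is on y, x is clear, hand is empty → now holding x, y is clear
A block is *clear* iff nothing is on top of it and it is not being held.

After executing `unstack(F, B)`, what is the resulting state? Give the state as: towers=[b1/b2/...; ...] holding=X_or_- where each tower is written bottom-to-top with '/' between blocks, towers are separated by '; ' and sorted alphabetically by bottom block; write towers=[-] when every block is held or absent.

towers=[A; D/G/C/B; E] holding=F

before: towers=[A; D/G/C/B/F; E] holding=-
pre[unstack(F, B)]: on(F,B) yes, clear(F) yes, handempty yes
all met → apply unstack(F, B)
after:  towers=[A; D/G/C/B; E] holding=F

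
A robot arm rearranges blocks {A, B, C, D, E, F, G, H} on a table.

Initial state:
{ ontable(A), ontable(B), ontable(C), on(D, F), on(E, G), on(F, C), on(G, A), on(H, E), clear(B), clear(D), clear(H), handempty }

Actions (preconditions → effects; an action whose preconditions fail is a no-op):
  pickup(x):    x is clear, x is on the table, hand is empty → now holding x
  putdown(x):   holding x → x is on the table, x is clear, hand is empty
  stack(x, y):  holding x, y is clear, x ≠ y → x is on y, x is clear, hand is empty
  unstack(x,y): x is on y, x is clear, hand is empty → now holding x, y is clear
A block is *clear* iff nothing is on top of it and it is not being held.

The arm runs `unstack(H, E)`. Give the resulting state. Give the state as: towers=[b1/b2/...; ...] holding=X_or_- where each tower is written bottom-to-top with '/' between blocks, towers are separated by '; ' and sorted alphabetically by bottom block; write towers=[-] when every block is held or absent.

towers=[A/G/E; B; C/F/D] holding=H

before: towers=[A/G/E/H; B; C/F/D] holding=-
pre[unstack(H, E)]: on(H,E) yes, clear(H) yes, handempty yes
all met → apply unstack(H, E)
after:  towers=[A/G/E; B; C/F/D] holding=H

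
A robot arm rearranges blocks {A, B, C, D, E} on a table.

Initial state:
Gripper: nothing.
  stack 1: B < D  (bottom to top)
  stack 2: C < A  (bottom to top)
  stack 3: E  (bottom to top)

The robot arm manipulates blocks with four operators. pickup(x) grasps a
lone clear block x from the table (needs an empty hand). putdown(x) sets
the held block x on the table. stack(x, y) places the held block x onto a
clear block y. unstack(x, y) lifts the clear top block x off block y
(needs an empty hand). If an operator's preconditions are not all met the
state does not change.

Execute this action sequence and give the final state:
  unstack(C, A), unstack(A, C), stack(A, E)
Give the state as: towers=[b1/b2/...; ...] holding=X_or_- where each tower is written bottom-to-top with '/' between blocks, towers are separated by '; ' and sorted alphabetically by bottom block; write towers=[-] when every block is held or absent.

towers=[B/D; C; E/A] holding=-

step 1 (unstack(C, A)) [no-op]: towers=[B/D; C/A; E] holding=-
step 2 (unstack(A, C)): towers=[B/D; C; E] holding=A
step 3 (stack(A, E)): towers=[B/D; C; E/A] holding=-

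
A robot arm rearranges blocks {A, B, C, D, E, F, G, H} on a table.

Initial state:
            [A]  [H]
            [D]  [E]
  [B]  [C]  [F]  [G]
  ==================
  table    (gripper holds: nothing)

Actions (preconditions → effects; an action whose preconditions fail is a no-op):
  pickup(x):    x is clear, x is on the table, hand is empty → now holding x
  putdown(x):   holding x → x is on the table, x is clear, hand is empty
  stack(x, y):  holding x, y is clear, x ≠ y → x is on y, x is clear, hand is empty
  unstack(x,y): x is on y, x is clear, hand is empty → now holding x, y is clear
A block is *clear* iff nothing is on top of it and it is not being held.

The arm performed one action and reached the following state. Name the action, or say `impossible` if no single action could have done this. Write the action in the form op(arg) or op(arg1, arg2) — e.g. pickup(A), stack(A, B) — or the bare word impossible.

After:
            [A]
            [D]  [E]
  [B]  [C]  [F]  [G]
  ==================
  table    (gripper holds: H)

target: towers=[B; C; F/D/A; G/E] holding=H
     unstack(A, D) → towers=[B; C; F/D; G/E/H] holding=A
     unstack(H, E) → towers=[B; C; F/D/A; G/E] holding=H  ← match
         pickup(B) → towers=[C; F/D/A; G/E/H] holding=B
         pickup(C) → towers=[B; F/D/A; G/E/H] holding=C

unstack(H, E)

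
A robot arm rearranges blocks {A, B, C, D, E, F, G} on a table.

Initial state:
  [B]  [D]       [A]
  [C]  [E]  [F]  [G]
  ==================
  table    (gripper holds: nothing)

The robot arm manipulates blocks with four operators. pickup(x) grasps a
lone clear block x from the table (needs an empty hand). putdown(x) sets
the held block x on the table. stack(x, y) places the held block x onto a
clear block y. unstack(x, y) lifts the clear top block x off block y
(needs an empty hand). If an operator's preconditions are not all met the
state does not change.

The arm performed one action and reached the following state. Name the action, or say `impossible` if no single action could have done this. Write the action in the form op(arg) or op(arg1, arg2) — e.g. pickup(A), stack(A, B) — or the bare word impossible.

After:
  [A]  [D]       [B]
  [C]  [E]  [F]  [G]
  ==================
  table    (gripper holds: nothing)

target: towers=[C/A; E/D; F; G/B] holding=-
     unstack(B, C) → towers=[C; E/D; F; G/A] holding=B
         pickup(F) → towers=[C/B; E/D; G/A] holding=F
     unstack(D, E) → towers=[C/B; E; F; G/A] holding=D
     unstack(A, G) → towers=[C/B; E/D; F; G] holding=A
none of the 4 applicable actions match → impossible

impossible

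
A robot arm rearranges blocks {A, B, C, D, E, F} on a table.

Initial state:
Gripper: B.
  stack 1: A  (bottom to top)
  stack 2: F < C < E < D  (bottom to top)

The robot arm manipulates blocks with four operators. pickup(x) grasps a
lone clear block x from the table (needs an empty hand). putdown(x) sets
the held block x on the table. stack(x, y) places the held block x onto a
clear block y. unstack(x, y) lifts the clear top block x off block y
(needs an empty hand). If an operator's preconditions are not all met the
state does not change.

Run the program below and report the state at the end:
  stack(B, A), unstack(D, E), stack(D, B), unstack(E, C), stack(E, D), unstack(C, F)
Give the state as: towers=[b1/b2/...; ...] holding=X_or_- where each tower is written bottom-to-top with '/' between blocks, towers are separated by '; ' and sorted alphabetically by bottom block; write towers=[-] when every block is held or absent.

towers=[A/B/D/E; F] holding=C

step 1 (stack(B, A)): towers=[A/B; F/C/E/D] holding=-
step 2 (unstack(D, E)): towers=[A/B; F/C/E] holding=D
step 3 (stack(D, B)): towers=[A/B/D; F/C/E] holding=-
step 4 (unstack(E, C)): towers=[A/B/D; F/C] holding=E
step 5 (stack(E, D)): towers=[A/B/D/E; F/C] holding=-
step 6 (unstack(C, F)): towers=[A/B/D/E; F] holding=C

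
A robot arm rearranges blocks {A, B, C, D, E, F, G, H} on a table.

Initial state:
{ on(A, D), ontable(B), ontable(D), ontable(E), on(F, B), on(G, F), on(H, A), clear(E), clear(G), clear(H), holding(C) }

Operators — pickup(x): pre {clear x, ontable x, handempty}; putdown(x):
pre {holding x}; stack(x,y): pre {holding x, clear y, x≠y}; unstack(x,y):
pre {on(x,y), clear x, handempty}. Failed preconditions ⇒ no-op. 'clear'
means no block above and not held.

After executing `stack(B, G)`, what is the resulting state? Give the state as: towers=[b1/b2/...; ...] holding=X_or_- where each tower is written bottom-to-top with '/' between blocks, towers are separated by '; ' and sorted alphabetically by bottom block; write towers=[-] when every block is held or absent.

before: towers=[B/F/G; D/A/H; E] holding=C
pre[stack(B, G)]: holding(B) ✗, clear(G) ✓, B≠G ✓
holding(B) unmet → stack(B, G) is a no-op
after:  towers=[B/F/G; D/A/H; E] holding=C

towers=[B/F/G; D/A/H; E] holding=C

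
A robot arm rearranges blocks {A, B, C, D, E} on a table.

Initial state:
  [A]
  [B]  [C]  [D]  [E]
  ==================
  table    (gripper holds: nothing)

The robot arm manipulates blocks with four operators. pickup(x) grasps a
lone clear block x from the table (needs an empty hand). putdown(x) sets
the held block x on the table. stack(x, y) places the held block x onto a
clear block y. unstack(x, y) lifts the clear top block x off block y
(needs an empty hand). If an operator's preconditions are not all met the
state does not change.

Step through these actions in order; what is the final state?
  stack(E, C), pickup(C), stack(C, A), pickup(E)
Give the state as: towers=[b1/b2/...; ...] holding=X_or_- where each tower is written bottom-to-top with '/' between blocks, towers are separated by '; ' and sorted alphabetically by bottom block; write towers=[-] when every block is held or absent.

towers=[B/A/C; D] holding=E

step 1 (stack(E, C)) [no-op]: towers=[B/A; C; D; E] holding=-
step 2 (pickup(C)): towers=[B/A; D; E] holding=C
step 3 (stack(C, A)): towers=[B/A/C; D; E] holding=-
step 4 (pickup(E)): towers=[B/A/C; D] holding=E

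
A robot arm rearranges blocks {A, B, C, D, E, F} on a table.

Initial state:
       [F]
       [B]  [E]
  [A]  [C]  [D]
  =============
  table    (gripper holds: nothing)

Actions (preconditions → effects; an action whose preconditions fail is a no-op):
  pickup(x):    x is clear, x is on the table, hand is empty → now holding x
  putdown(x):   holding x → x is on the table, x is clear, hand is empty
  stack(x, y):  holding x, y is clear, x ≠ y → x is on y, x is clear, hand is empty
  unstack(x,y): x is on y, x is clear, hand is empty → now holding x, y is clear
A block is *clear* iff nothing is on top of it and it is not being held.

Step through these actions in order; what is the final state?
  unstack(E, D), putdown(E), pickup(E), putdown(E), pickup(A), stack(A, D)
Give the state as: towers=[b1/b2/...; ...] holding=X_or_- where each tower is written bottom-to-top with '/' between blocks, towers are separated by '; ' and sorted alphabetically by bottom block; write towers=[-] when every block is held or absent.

towers=[C/B/F; D/A; E] holding=-

step 1 (unstack(E, D)): towers=[A; C/B/F; D] holding=E
step 2 (putdown(E)): towers=[A; C/B/F; D; E] holding=-
step 3 (pickup(E)): towers=[A; C/B/F; D] holding=E
step 4 (putdown(E)): towers=[A; C/B/F; D; E] holding=-
step 5 (pickup(A)): towers=[C/B/F; D; E] holding=A
step 6 (stack(A, D)): towers=[C/B/F; D/A; E] holding=-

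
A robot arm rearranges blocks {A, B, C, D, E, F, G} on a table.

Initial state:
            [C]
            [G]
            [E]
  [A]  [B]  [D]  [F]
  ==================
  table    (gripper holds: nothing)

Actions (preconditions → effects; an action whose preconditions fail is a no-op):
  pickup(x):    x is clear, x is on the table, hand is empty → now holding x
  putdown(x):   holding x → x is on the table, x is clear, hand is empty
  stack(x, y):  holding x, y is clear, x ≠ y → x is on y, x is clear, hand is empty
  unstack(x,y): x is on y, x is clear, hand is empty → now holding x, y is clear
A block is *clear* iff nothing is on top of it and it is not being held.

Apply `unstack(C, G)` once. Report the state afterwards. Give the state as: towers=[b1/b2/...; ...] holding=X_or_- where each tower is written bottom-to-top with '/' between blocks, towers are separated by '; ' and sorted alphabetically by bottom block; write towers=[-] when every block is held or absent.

towers=[A; B; D/E/G; F] holding=C

before: towers=[A; B; D/E/G/C; F] holding=-
pre[unstack(C, G)]: on(C,G) yes, clear(C) yes, handempty yes
all met → apply unstack(C, G)
after:  towers=[A; B; D/E/G; F] holding=C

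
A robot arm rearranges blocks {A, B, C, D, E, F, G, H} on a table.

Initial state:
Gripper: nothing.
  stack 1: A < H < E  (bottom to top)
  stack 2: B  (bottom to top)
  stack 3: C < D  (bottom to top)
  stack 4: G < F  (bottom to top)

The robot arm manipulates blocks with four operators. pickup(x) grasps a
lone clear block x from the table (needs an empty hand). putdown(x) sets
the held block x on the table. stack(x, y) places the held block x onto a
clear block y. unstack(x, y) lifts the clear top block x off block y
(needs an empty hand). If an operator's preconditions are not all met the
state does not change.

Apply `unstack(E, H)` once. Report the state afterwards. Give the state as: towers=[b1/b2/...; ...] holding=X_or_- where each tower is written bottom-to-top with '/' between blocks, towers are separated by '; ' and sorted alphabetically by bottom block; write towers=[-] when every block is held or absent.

towers=[A/H; B; C/D; G/F] holding=E

before: towers=[A/H/E; B; C/D; G/F] holding=-
pre[unstack(E, H)]: on(E,H) ✓, clear(E) ✓, handempty ✓
all met → apply unstack(E, H)
after:  towers=[A/H; B; C/D; G/F] holding=E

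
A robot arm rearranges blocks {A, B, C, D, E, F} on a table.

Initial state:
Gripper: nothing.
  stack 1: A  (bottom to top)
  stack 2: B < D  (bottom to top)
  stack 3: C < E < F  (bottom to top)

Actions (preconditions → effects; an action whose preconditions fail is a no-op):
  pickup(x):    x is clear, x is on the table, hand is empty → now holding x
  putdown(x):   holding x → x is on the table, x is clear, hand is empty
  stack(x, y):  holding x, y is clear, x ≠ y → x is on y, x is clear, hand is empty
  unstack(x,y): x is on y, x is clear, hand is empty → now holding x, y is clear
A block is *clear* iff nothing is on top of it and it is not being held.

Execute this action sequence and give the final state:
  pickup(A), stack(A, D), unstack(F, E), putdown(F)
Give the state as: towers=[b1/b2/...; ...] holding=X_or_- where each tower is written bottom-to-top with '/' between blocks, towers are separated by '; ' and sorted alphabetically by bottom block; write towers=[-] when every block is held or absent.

step 1 (pickup(A)): towers=[B/D; C/E/F] holding=A
step 2 (stack(A, D)): towers=[B/D/A; C/E/F] holding=-
step 3 (unstack(F, E)): towers=[B/D/A; C/E] holding=F
step 4 (putdown(F)): towers=[B/D/A; C/E; F] holding=-

towers=[B/D/A; C/E; F] holding=-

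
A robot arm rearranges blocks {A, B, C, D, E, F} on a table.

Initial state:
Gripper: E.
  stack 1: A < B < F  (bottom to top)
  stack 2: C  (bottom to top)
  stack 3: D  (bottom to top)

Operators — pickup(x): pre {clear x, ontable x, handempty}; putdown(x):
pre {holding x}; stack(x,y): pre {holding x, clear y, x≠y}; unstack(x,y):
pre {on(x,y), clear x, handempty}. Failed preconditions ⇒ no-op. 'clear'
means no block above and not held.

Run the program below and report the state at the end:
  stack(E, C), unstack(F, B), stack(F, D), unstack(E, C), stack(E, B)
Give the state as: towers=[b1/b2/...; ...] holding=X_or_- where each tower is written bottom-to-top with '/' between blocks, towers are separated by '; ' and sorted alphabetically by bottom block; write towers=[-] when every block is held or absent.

towers=[A/B/E; C; D/F] holding=-

step 1 (stack(E, C)): towers=[A/B/F; C/E; D] holding=-
step 2 (unstack(F, B)): towers=[A/B; C/E; D] holding=F
step 3 (stack(F, D)): towers=[A/B; C/E; D/F] holding=-
step 4 (unstack(E, C)): towers=[A/B; C; D/F] holding=E
step 5 (stack(E, B)): towers=[A/B/E; C; D/F] holding=-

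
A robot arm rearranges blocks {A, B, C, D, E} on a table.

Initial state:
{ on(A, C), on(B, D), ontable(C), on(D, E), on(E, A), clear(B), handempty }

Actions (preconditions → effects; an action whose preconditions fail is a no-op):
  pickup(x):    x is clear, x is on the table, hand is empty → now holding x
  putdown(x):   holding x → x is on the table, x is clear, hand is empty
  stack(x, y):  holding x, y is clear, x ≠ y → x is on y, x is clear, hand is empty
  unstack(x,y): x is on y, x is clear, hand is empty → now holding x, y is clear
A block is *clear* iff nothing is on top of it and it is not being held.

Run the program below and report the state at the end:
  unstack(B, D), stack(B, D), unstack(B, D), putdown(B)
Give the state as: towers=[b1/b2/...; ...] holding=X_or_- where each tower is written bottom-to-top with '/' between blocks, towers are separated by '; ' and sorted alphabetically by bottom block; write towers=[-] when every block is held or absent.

towers=[B; C/A/E/D] holding=-

step 1 (unstack(B, D)): towers=[C/A/E/D] holding=B
step 2 (stack(B, D)): towers=[C/A/E/D/B] holding=-
step 3 (unstack(B, D)): towers=[C/A/E/D] holding=B
step 4 (putdown(B)): towers=[B; C/A/E/D] holding=-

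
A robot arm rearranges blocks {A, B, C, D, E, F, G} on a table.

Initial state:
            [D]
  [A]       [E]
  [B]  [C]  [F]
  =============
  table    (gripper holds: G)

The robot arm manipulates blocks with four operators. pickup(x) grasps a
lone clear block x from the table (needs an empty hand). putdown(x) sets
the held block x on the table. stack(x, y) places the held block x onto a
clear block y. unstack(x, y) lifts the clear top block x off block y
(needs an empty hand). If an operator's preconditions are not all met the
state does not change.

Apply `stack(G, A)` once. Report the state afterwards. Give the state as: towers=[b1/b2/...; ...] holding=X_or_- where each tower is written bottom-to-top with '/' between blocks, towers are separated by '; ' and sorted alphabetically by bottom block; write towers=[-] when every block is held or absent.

before: towers=[B/A; C; F/E/D] holding=G
pre[stack(G, A)]: holding(G) yes, clear(A) yes, G≠A yes
all met → apply stack(G, A)
after:  towers=[B/A/G; C; F/E/D] holding=-

towers=[B/A/G; C; F/E/D] holding=-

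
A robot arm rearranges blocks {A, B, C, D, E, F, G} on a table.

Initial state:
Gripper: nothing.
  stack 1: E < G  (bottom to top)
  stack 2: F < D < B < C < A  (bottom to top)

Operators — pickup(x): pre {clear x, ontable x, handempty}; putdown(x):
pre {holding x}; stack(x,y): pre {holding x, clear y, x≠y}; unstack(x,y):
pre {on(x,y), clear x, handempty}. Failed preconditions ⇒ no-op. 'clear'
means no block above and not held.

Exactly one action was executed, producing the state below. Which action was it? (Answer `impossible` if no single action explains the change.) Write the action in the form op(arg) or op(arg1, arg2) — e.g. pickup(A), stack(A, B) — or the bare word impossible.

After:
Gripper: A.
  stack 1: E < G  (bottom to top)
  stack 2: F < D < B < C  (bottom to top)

target: towers=[E/G; F/D/B/C] holding=A
     unstack(G, E) → towers=[E; F/D/B/C/A] holding=G
     unstack(A, C) → towers=[E/G; F/D/B/C] holding=A  ← match

unstack(A, C)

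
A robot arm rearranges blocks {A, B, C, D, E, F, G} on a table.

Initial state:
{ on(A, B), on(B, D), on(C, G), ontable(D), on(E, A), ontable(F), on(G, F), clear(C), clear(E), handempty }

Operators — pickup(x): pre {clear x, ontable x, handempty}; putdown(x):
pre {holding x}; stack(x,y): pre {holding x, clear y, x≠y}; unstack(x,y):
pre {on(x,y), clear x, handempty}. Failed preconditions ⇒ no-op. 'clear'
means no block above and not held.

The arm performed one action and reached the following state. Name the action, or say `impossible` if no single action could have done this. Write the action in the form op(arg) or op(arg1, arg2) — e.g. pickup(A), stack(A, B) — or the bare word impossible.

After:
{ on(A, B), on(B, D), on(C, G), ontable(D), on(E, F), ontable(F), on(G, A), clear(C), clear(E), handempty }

impossible

target: towers=[D/B/A/G/C; F/E] holding=-
     unstack(E, A) → towers=[D/B/A; F/G/C] holding=E
     unstack(C, G) → towers=[D/B/A/E; F/G] holding=C
none of the 2 applicable actions match → impossible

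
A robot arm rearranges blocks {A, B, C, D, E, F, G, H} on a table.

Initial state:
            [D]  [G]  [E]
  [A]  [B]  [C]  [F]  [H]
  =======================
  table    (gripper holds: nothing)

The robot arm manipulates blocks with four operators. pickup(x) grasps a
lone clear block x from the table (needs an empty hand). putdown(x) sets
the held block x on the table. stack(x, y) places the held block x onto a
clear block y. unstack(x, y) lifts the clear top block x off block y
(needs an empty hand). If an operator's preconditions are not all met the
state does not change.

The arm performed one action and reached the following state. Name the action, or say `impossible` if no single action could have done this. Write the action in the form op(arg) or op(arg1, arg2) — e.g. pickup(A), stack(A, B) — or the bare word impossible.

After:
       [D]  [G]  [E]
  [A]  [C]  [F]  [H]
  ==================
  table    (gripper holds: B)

target: towers=[A; C/D; F/G; H/E] holding=B
     unstack(G, F) → towers=[A; B; C/D; F; H/E] holding=G
         pickup(A) → towers=[B; C/D; F/G; H/E] holding=A
     unstack(E, H) → towers=[A; B; C/D; F/G; H] holding=E
         pickup(B) → towers=[A; C/D; F/G; H/E] holding=B  ← match
     unstack(D, C) → towers=[A; B; C; F/G; H/E] holding=D

pickup(B)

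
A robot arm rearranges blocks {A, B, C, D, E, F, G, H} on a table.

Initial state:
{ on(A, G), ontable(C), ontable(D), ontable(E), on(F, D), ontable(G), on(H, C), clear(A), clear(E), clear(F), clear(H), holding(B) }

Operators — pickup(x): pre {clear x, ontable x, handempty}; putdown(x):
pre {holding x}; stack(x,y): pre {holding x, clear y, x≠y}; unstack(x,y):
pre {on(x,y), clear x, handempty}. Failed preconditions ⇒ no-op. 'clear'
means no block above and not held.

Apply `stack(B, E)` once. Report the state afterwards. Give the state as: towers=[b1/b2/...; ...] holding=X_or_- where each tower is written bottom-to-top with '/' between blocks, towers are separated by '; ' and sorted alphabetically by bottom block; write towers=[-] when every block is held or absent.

towers=[C/H; D/F; E/B; G/A] holding=-

before: towers=[C/H; D/F; E; G/A] holding=B
pre[stack(B, E)]: holding(B) ok, clear(E) ok, B≠E ok
all met → apply stack(B, E)
after:  towers=[C/H; D/F; E/B; G/A] holding=-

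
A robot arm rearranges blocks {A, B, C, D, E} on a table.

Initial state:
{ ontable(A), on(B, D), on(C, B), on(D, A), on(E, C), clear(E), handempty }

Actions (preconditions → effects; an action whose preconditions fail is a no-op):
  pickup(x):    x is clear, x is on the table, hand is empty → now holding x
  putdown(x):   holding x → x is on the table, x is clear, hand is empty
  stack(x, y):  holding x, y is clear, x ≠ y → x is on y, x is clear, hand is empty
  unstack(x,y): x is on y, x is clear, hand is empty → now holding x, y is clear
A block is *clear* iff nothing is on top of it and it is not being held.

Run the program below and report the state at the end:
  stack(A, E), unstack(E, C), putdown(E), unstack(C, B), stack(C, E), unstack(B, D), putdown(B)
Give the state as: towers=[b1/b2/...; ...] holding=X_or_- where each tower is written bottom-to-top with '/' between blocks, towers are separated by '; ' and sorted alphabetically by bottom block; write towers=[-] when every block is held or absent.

towers=[A/D; B; E/C] holding=-

step 1 (stack(A, E)) [no-op]: towers=[A/D/B/C/E] holding=-
step 2 (unstack(E, C)): towers=[A/D/B/C] holding=E
step 3 (putdown(E)): towers=[A/D/B/C; E] holding=-
step 4 (unstack(C, B)): towers=[A/D/B; E] holding=C
step 5 (stack(C, E)): towers=[A/D/B; E/C] holding=-
step 6 (unstack(B, D)): towers=[A/D; E/C] holding=B
step 7 (putdown(B)): towers=[A/D; B; E/C] holding=-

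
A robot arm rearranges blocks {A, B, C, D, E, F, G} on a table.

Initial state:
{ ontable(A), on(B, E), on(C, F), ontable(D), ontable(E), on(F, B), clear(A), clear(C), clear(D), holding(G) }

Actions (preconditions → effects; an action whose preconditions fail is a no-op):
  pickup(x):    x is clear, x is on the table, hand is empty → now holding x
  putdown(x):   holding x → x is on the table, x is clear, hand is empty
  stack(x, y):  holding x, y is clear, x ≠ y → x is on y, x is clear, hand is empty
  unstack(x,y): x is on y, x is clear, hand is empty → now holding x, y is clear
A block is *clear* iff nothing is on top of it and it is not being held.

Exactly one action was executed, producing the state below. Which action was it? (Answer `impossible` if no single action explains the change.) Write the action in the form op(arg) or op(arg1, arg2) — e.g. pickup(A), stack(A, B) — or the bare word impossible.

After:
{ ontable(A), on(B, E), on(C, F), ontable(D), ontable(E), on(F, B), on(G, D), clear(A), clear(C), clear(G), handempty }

target: towers=[A; D/G; E/B/F/C] holding=-
        putdown(G) → towers=[A; D; E/B/F/C; G] holding=-
       stack(G, D) → towers=[A; D/G; E/B/F/C] holding=-  ← match
       stack(G, A) → towers=[A/G; D; E/B/F/C] holding=-
       stack(G, C) → towers=[A; D; E/B/F/C/G] holding=-

stack(G, D)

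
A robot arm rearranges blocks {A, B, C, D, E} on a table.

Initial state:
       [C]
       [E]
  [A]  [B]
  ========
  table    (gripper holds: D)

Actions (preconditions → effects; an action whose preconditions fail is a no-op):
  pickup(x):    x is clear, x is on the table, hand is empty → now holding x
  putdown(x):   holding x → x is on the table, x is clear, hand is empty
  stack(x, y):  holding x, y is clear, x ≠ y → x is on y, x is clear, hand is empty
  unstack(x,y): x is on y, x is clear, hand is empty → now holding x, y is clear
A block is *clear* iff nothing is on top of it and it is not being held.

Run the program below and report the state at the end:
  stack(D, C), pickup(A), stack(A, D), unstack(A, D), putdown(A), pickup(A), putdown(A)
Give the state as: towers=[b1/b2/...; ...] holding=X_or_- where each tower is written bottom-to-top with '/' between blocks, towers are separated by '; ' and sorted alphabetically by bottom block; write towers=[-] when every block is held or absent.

step 1 (stack(D, C)): towers=[A; B/E/C/D] holding=-
step 2 (pickup(A)): towers=[B/E/C/D] holding=A
step 3 (stack(A, D)): towers=[B/E/C/D/A] holding=-
step 4 (unstack(A, D)): towers=[B/E/C/D] holding=A
step 5 (putdown(A)): towers=[A; B/E/C/D] holding=-
step 6 (pickup(A)): towers=[B/E/C/D] holding=A
step 7 (putdown(A)): towers=[A; B/E/C/D] holding=-

towers=[A; B/E/C/D] holding=-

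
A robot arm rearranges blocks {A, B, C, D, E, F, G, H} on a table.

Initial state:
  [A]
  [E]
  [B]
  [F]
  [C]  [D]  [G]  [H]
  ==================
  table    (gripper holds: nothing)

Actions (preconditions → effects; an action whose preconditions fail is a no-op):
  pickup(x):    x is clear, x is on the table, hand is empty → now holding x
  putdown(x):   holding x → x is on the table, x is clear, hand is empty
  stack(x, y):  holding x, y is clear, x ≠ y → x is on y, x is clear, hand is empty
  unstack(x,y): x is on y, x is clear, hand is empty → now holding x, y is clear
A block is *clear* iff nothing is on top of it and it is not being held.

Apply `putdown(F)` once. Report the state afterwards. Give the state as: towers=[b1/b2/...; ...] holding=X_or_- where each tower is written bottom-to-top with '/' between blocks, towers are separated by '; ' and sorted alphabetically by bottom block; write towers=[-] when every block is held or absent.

towers=[C/F/B/E/A; D; G; H] holding=-

before: towers=[C/F/B/E/A; D; G; H] holding=-
pre[putdown(F)]: holding(F) ✗
holding(F) unmet → putdown(F) is a no-op
after:  towers=[C/F/B/E/A; D; G; H] holding=-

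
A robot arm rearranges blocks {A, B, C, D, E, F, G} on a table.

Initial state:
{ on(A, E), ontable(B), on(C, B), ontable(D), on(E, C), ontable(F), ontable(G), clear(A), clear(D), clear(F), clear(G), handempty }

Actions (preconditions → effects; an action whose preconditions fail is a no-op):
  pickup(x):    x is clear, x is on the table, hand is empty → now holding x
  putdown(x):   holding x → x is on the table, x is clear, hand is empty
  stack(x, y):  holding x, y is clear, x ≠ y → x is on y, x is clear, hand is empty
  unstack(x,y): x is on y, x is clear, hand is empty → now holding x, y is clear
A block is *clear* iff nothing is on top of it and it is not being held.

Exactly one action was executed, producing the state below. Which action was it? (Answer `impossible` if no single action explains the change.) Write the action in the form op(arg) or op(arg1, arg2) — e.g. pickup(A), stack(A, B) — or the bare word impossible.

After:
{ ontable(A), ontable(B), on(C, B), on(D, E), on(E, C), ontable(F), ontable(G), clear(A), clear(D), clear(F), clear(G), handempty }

target: towers=[A; B/C/E/D; F; G] holding=-
         pickup(F) → towers=[B/C/E/A; D; G] holding=F
         pickup(G) → towers=[B/C/E/A; D; F] holding=G
         pickup(D) → towers=[B/C/E/A; F; G] holding=D
     unstack(A, E) → towers=[B/C/E; D; F; G] holding=A
none of the 4 applicable actions match → impossible

impossible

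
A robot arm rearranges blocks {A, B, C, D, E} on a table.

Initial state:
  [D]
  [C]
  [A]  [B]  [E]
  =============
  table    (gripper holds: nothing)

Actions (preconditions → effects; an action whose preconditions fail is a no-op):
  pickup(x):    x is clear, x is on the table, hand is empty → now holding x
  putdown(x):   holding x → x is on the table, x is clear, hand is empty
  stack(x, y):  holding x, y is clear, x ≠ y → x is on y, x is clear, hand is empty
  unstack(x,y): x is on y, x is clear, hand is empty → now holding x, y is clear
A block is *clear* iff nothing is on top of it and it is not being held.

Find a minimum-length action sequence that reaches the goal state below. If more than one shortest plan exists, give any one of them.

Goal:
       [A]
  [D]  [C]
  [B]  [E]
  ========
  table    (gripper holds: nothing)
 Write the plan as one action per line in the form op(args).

step 1 (unstack(D, C)): towers=[A/C; B; E] holding=D
step 2 (stack(D, B)): towers=[A/C; B/D; E] holding=-
step 3 (unstack(C, A)): towers=[A; B/D; E] holding=C
step 4 (stack(C, E)): towers=[A; B/D; E/C] holding=-
step 5 (pickup(A)): towers=[B/D; E/C] holding=A
step 6 (stack(A, C)): towers=[B/D; E/C/A] holding=-
goal check: towers=[B/D; E/C/A] holding=- — reached (length 6, optimal by BFS)

unstack(D, C)
stack(D, B)
unstack(C, A)
stack(C, E)
pickup(A)
stack(A, C)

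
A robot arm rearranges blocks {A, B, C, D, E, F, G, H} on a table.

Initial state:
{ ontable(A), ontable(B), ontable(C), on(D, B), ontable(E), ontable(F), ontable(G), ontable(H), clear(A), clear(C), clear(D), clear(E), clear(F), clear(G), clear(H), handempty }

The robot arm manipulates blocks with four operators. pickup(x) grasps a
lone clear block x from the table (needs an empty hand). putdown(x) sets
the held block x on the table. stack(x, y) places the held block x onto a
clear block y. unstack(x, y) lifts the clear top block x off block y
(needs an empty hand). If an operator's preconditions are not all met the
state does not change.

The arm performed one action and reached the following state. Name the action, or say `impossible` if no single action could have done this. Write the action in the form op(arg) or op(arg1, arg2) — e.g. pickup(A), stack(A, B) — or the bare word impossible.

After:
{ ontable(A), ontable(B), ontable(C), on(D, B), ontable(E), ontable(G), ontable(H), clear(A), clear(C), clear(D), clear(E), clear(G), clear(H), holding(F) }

pickup(F)

target: towers=[A; B/D; C; E; G; H] holding=F
         pickup(G) → towers=[A; B/D; C; E; F; H] holding=G
         pickup(A) → towers=[B/D; C; E; F; G; H] holding=A
         pickup(E) → towers=[A; B/D; C; F; G; H] holding=E
         pickup(H) → towers=[A; B/D; C; E; F; G] holding=H
         pickup(F) → towers=[A; B/D; C; E; G; H] holding=F  ← match
     unstack(D, B) → towers=[A; B; C; E; F; G; H] holding=D
         pickup(C) → towers=[A; B/D; E; F; G; H] holding=C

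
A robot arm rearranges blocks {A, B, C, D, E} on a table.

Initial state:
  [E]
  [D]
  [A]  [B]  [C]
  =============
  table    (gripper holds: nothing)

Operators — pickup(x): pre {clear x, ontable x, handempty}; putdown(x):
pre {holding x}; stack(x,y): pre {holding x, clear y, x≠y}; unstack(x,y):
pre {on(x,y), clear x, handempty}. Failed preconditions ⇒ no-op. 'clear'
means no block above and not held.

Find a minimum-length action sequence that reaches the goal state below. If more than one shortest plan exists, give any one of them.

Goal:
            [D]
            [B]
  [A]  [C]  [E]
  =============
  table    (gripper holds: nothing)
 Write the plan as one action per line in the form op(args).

unstack(E, D)
putdown(E)
pickup(B)
stack(B, E)
unstack(D, A)
stack(D, B)

step 1 (unstack(E, D)): towers=[A/D; B; C] holding=E
step 2 (putdown(E)): towers=[A/D; B; C; E] holding=-
step 3 (pickup(B)): towers=[A/D; C; E] holding=B
step 4 (stack(B, E)): towers=[A/D; C; E/B] holding=-
step 5 (unstack(D, A)): towers=[A; C; E/B] holding=D
step 6 (stack(D, B)): towers=[A; C; E/B/D] holding=-
goal check: towers=[A; C; E/B/D] holding=- — reached (length 6, optimal by BFS)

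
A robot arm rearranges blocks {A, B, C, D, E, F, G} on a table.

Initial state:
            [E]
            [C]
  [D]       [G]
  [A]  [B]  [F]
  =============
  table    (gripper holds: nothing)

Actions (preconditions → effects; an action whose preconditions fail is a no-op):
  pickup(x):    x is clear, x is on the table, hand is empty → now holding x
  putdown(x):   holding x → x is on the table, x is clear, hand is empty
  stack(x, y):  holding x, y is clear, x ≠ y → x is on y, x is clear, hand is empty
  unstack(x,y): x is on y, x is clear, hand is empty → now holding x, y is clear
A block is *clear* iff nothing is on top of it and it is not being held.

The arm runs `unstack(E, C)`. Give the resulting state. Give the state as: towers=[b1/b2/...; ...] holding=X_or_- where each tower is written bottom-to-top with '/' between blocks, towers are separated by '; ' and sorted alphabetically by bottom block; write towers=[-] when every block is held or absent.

towers=[A/D; B; F/G/C] holding=E

before: towers=[A/D; B; F/G/C/E] holding=-
pre[unstack(E, C)]: on(E,C) yes, clear(E) yes, handempty yes
all met → apply unstack(E, C)
after:  towers=[A/D; B; F/G/C] holding=E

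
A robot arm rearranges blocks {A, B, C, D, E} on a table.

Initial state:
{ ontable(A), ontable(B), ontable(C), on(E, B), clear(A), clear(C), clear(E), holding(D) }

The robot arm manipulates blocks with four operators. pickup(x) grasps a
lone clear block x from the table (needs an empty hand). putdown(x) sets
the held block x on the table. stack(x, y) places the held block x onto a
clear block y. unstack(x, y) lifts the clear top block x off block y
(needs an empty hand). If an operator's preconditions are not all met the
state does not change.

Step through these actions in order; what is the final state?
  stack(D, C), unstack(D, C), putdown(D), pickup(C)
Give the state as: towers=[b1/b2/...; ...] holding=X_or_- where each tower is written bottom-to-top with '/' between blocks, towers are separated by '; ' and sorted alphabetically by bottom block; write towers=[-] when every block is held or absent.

towers=[A; B/E; D] holding=C

step 1 (stack(D, C)): towers=[A; B/E; C/D] holding=-
step 2 (unstack(D, C)): towers=[A; B/E; C] holding=D
step 3 (putdown(D)): towers=[A; B/E; C; D] holding=-
step 4 (pickup(C)): towers=[A; B/E; D] holding=C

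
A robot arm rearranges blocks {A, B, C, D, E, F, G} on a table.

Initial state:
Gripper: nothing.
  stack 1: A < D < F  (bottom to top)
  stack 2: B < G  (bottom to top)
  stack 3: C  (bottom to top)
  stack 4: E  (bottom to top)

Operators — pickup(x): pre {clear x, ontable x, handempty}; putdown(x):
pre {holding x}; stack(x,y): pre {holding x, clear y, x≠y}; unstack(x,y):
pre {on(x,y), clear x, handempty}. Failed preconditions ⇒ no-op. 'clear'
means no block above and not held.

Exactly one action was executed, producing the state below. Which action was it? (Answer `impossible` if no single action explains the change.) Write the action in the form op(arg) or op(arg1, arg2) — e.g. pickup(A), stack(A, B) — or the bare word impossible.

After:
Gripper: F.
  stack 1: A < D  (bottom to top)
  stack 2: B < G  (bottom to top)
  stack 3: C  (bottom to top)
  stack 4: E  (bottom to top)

target: towers=[A/D; B/G; C; E] holding=F
     unstack(F, D) → towers=[A/D; B/G; C; E] holding=F  ← match
     unstack(G, B) → towers=[A/D/F; B; C; E] holding=G
         pickup(E) → towers=[A/D/F; B/G; C] holding=E
         pickup(C) → towers=[A/D/F; B/G; E] holding=C

unstack(F, D)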